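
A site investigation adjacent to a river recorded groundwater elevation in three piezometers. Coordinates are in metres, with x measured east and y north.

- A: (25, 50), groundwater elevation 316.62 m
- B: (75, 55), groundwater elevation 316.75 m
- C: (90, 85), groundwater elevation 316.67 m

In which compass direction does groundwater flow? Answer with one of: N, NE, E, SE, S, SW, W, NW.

With h = a·x + b·y + c and A as origin, the differences give:
  50·a + 5·b = +0.13
  65·a + 35·b = +0.05
Eliminate b (×35 and ×5, subtract): 1425·a = 4.300 → a = ∂h/∂x = +0.003018
Back-substitute: b = ∂h/∂y = -0.004175.
Flow = −∇h = (-0.003018 east, +0.004175 north), which points northwest.

NW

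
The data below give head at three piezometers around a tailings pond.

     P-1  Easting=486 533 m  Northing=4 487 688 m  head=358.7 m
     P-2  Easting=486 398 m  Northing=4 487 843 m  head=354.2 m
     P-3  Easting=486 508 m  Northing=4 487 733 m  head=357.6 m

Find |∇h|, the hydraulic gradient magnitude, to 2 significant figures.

Three-point gradient (reference P-1): Δ to P-2 = (-135, 155, -4.5), Δ to P-3 = (-25, 45, -1.1).
∂h/∂x = +0.01455, ∂h/∂y = -0.01636 (det = -2200).
|∇h| = √(0.01455² + -0.01636²) = 0.02189

0.022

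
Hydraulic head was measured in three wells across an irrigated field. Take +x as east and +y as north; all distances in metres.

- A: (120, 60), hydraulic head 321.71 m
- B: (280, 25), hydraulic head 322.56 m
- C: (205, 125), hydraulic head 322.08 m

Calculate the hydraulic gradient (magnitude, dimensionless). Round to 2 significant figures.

0.0052

Taking A as reference: B−A = (160, -35, +0.85); C−A = (85, 65, +0.37).
Determinant of the coordinate differences = 160·65 − 85·(-35) = 13375.
∂h/∂x = [(+0.85)·65 − (+0.37)·(-35)] / 13375 = +0.005099
∂h/∂y = [160·(+0.37) − 85·(+0.85)] / 13375 = -0.0009757
|∇h| = √(0.005099² + -0.0009757²) = 0.005192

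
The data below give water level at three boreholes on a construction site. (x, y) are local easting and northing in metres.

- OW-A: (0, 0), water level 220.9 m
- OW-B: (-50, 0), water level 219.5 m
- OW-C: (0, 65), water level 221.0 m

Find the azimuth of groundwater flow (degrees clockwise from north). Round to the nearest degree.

∂h/∂x = (219.5 − 220.9) / (-50 − 0) = +0.02800
∂h/∂y = (221.0 − 220.9) / (65 − 0) = +0.001538
Flow direction (−∇h) has components (-0.02800 E, -0.001538 N).
Azimuth = atan2(E, N) = atan2(-0.02800, -0.001538) = 266.9° ≈ 267°.

267°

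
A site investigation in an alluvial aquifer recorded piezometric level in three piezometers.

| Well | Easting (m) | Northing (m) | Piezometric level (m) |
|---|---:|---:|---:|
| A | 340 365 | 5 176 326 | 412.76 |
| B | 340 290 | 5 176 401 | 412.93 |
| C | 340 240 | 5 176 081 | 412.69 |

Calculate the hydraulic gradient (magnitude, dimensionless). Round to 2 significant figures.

Taking A as reference: B−A = (-75, 75, +0.17); C−A = (-125, -245, -0.07).
Solve a·Δx + b·Δy = Δh: det = (-75)·(-245) − (-125)·75 = 27750.
∂h/∂x = [(+0.17)·(-245) − (-0.07)·75] / 27750 = -0.001312
∂h/∂y = [(-75)·(-0.07) − (-125)·(+0.17)] / 27750 = +0.0009550
|∇h| = √(-0.001312² + 0.0009550²) = 0.001623

0.0016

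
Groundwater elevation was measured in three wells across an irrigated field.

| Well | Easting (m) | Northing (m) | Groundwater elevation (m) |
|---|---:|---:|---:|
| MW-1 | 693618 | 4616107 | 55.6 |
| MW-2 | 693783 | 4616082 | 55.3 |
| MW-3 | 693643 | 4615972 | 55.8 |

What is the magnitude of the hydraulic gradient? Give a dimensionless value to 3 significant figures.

0.00281

Three-point gradient (reference MW-1): Δ to MW-2 = (165, -25, -0.3), Δ to MW-3 = (25, -135, +0.2).
∂h/∂x = -0.002102, ∂h/∂y = -0.001871 (det = -21650).
|∇h| = √(-0.002102² + -0.001871²) = 0.002814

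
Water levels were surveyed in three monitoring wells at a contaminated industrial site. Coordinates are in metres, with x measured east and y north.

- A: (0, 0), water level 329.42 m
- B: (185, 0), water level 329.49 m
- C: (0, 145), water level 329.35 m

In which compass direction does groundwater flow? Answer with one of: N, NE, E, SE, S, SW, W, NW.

∂h/∂x = (329.49 − 329.42) / (185 − 0) = +0.0003784
∂h/∂y = (329.35 − 329.42) / (145 − 0) = -0.0004828
Flow = −∇h = (-0.0003784 east, +0.0004828 north), which points northwest.

NW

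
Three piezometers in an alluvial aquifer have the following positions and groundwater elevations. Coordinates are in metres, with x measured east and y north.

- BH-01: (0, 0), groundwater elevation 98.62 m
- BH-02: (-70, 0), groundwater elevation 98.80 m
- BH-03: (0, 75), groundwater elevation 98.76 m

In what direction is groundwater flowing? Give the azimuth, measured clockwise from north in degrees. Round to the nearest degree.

∂h/∂x = (98.80 − 98.62) / (-70 − 0) = -0.002571
∂h/∂y = (98.76 − 98.62) / (75 − 0) = +0.001867
Flow direction (−∇h) has components (+0.002571 E, -0.001867 N).
Azimuth = atan2(E, N) = atan2(+0.002571, -0.001867) = 126.0° ≈ 126°.

126°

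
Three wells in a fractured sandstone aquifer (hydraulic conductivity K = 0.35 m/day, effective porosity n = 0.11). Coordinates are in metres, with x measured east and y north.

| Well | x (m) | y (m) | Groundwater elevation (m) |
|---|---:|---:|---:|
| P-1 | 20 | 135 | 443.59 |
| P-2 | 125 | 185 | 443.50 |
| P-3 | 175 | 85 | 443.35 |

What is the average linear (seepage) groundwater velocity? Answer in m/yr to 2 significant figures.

With h = a·x + b·y + c and P-1 as origin, the differences give:
  105·a + 50·b = -0.09
  155·a + (-50)·b = -0.24
Eliminate b (×(-50) and ×50, subtract): -13000·a = 16.500 → a = ∂h/∂x = -0.001269
Back-substitute: b = ∂h/∂y = +0.0008654.
|∇h| = √(-0.001269² + 0.0008654²) = 0.001536
Seepage velocity v = K·i/n = 0.35 × 0.001536 / 0.11 = 0.004887 m/day = 1.785 m/yr.

1.8 m/yr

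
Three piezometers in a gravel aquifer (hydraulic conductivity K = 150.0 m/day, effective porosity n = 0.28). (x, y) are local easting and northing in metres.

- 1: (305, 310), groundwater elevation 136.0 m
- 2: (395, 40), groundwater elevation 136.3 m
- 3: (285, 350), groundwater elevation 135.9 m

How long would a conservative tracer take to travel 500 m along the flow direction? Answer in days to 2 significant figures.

Taking 1 as reference: 2−1 = (90, -270, +0.3); 3−1 = (-20, 40, -0.1).
Determinant of the coordinate differences = 90·40 − (-20)·(-270) = -1800.
∂h/∂x = [(+0.3)·40 − (-0.1)·(-270)] / -1800 = +0.008333
∂h/∂y = [90·(-0.1) − (-20)·(+0.3)] / -1800 = +0.001667
|∇h| = √(0.008333² + 0.001667²) = 0.008498
Seepage velocity v = K·i/n = 150.0 × 0.008498 / 0.28 = 4.552 m/day.
t = 500 / 4.552 = 109.8 days.

110 days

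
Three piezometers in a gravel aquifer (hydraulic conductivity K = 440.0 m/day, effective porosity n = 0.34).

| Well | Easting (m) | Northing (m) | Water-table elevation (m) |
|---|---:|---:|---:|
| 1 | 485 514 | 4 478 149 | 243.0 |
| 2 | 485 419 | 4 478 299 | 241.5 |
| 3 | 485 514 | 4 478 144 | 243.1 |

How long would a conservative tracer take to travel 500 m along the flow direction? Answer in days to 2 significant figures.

Taking 1 as reference: 2−1 = (-95, 150, -1.5); 3−1 = (0, -5, +0.1).
Solve a·Δx + b·Δy = Δh: det = (-95)·(-5) − 0·150 = 475.
∂h/∂x = [(-1.5)·(-5) − (+0.1)·150] / 475 = -0.01579
∂h/∂y = [(-95)·(+0.1) − 0·(-1.5)] / 475 = -0.02000
|∇h| = √(-0.01579² + -0.02000²) = 0.02548
Seepage velocity v = K·i/n = 440.0 × 0.02548 / 0.34 = 32.97 m/day.
t = 500 / 32.97 = 15.17 days.

15 days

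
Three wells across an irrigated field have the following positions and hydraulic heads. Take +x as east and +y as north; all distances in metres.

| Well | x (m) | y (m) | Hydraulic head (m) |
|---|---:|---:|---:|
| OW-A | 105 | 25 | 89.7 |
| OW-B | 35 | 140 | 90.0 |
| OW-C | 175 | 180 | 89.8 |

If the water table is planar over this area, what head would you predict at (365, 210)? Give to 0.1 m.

Taking OW-A as reference: OW-B−OW-A = (-70, 115, +0.3); OW-C−OW-A = (70, 155, +0.1).
Solve a·Δx + b·Δy = Δh: det = (-70)·155 − 70·115 = -18900.
∂h/∂x = [(+0.3)·155 − (+0.1)·115] / -18900 = -0.001852
∂h/∂y = [(-70)·(+0.1) − 70·(+0.3)] / -18900 = +0.001481
h(365, 210) = 89.7 + (-0.001852)·(260) + (+0.001481)·(185) = 89.7 -0.481 +0.274 = 89.493 m.

89.5 m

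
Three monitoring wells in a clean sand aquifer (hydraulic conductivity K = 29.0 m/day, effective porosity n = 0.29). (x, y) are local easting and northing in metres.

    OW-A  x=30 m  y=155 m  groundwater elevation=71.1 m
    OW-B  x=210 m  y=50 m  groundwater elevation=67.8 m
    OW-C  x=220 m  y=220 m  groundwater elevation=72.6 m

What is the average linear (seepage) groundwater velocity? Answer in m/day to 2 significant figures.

2.8 m/day

Taking OW-A as reference: OW-B−OW-A = (180, -105, -3.3); OW-C−OW-A = (190, 65, +1.5).
Solve a·Δx + b·Δy = Δh: det = 180·65 − 190·(-105) = 31650.
∂h/∂x = [(-3.3)·65 − (+1.5)·(-105)] / 31650 = -0.001801
∂h/∂y = [180·(+1.5) − 190·(-3.3)] / 31650 = +0.02834
|∇h| = √(-0.001801² + 0.02834²) = 0.0284
Seepage velocity v = K·i/n = 29.0 × 0.0284 / 0.29 = 2.84 m/day.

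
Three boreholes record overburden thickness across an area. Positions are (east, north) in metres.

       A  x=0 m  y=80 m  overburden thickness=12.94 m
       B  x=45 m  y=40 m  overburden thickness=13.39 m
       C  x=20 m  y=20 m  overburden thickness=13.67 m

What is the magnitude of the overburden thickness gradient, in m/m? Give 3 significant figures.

0.0126 m/m

With d = a·x + b·y + c and A as origin, the differences give:
  45·a + (-40)·b = +0.45
  20·a + (-60)·b = +0.73
Eliminate b (×(-60) and ×(-40), subtract): -1900·a = 2.200 → a = ∂d/∂x = -0.001158
Back-substitute: b = ∂d/∂y = -0.01255.
|∇f| = √(-0.001158² + -0.01255²) = 0.0126 m/m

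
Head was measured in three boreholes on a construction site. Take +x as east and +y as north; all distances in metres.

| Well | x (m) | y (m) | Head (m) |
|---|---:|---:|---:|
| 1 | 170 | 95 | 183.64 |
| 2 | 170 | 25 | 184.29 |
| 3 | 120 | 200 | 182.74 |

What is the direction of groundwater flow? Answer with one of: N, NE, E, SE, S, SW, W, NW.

N

Three-point gradient (reference 1): Δ to 2 = (0, -70, +0.65), Δ to 3 = (-50, 105, -0.90).
∂h/∂x = -0.001500, ∂h/∂y = -0.009286 (det = -3500).
Flow = −∇h = (+0.001500 east, +0.009286 north), which points north.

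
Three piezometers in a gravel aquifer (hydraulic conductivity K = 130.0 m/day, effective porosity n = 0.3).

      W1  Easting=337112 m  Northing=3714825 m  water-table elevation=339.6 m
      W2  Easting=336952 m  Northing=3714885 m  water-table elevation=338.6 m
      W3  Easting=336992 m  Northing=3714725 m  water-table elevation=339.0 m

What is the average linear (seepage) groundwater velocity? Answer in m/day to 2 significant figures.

2.6 m/day

Taking W1 as reference: W2−W1 = (-160, 60, -1.0); W3−W1 = (-120, -100, -0.6).
Determinant of the coordinate differences = (-160)·(-100) − (-120)·60 = 23200.
∂h/∂x = [(-1.0)·(-100) − (-0.6)·60] / 23200 = +0.005862
∂h/∂y = [(-160)·(-0.6) − (-120)·(-1.0)] / 23200 = -0.001034
|∇h| = √(0.005862² + -0.001034²) = 0.005952
Seepage velocity v = K·i/n = 130.0 × 0.005952 / 0.3 = 2.579 m/day.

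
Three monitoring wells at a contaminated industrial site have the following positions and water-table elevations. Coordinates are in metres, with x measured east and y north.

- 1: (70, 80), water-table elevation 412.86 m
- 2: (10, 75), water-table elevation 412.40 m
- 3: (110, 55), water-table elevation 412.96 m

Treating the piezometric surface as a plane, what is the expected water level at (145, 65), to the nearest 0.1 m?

With h = a·x + b·y + c and 1 as origin, the differences give:
  (-60)·a + (-5)·b = -0.46
  40·a + (-25)·b = +0.10
Eliminate b (×(-25) and ×(-5), subtract): 1700·a = 12.000 → a = ∂h/∂x = +0.007059
Back-substitute: b = ∂h/∂y = +0.007294.
h(145, 65) = 412.86 + (+0.007059)·(75) + (+0.007294)·(-15) = 412.86 +0.529 -0.109 = 413.280 m.

413.3 m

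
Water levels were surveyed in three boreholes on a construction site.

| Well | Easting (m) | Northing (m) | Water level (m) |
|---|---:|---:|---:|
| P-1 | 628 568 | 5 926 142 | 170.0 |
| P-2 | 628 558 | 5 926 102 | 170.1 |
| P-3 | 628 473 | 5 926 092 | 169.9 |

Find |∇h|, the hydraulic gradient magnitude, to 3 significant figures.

0.00419

Taking P-1 as reference: P-2−P-1 = (-10, -40, +0.1); P-3−P-1 = (-95, -50, -0.1).
Determinant of the coordinate differences = (-10)·(-50) − (-95)·(-40) = -3300.
∂h/∂x = [(+0.1)·(-50) − (-0.1)·(-40)] / -3300 = +0.002727
∂h/∂y = [(-10)·(-0.1) − (-95)·(+0.1)] / -3300 = -0.003182
|∇h| = √(0.002727² + -0.003182²) = 0.004191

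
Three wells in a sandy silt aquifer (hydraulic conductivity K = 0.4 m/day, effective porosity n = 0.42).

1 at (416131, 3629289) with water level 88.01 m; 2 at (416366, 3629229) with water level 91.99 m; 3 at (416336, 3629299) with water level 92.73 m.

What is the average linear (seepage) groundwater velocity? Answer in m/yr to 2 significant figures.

10 m/yr

Differences from 1: to 2 (Δx, Δy, Δh) = (235, -60, +3.98); to 3 = (205, 10, +4.72).
Determinant of the coordinate differences = 235·10 − 205·(-60) = 14650.
∂h/∂x = [(+3.98)·10 − (+4.72)·(-60)] / 14650 = +0.02205
∂h/∂y = [235·(+4.72) − 205·(+3.98)] / 14650 = +0.02002
|∇h| = √(0.02205² + 0.02002²) = 0.02978
Seepage velocity v = K·i/n = 0.4 × 0.02978 / 0.42 = 0.02836 m/day = 10.36 m/yr.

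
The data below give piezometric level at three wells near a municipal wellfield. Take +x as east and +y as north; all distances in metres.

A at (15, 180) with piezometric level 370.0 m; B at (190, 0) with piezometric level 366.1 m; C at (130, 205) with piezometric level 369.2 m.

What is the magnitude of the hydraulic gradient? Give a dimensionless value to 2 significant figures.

0.016

With h = a·x + b·y + c and A as origin, the differences give:
  175·a + (-180)·b = -3.9
  115·a + 25·b = -0.8
Eliminate b (×25 and ×(-180), subtract): 25075·a = -241.50 → a = ∂h/∂x = -0.009631
Back-substitute: b = ∂h/∂y = +0.01230.
|∇h| = √(-0.009631² + 0.01230²) = 0.01562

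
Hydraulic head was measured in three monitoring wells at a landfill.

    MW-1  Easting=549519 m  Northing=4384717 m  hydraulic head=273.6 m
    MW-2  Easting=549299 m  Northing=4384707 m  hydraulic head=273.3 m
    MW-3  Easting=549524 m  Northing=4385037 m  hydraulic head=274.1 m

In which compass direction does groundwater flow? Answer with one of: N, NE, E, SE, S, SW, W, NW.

With h = a·x + b·y + c and MW-1 as origin, the differences give:
  (-220)·a + (-10)·b = -0.3
  5·a + 320·b = +0.5
Eliminate b (×320 and ×(-10), subtract): -70350·a = -91.00 → a = ∂h/∂x = +0.001294
Back-substitute: b = ∂h/∂y = +0.001542.
Flow = −∇h = (-0.001294 east, -0.001542 north), which points southwest.

SW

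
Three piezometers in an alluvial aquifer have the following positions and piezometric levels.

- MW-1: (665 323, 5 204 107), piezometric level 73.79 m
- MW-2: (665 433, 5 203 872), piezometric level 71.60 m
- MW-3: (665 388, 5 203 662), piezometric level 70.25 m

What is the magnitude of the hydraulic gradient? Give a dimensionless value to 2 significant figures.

0.0085

Taking MW-1 as reference: MW-2−MW-1 = (110, -235, -2.19); MW-3−MW-1 = (65, -445, -3.54).
Determinant of the coordinate differences = 110·(-445) − 65·(-235) = -33675.
∂h/∂x = [(-2.19)·(-445) − (-3.54)·(-235)] / -33675 = -0.004236
∂h/∂y = [110·(-3.54) − 65·(-2.19)] / -33675 = +0.007336
|∇h| = √(-0.004236² + 0.007336²) = 0.008471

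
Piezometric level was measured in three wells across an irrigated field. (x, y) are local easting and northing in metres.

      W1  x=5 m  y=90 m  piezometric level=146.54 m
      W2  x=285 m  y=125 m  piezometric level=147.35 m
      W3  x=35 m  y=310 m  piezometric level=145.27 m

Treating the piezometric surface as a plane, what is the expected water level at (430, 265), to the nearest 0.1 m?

Three-point gradient (reference W1): Δ to W2 = (280, 35, +0.81), Δ to W3 = (30, 220, -1.27).
∂h/∂x = +0.003677, ∂h/∂y = -0.006274 (det = 60550).
h(430, 265) = 146.54 + (+0.003677)·(425) + (-0.006274)·(175) = 146.54 +1.563 -1.098 = 147.005 m.

147.0 m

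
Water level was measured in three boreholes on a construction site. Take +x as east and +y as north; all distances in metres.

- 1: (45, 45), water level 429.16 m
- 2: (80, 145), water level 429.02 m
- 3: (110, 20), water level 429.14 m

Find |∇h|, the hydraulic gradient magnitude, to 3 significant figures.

0.00136

Taking 1 as reference: 2−1 = (35, 100, -0.14); 3−1 = (65, -25, -0.02).
Solve a·Δx + b·Δy = Δh: det = 35·(-25) − 65·100 = -7375.
∂h/∂x = [(-0.14)·(-25) − (-0.02)·100] / -7375 = -0.0007458
∂h/∂y = [35·(-0.02) − 65·(-0.14)] / -7375 = -0.001139
|∇h| = √(-0.0007458² + -0.001139²) = 0.001361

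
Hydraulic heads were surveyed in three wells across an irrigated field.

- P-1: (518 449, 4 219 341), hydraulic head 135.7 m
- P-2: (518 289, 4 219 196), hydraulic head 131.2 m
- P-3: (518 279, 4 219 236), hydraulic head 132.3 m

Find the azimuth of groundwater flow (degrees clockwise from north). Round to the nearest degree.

With h = a·x + b·y + c and P-1 as origin, the differences give:
  (-160)·a + (-145)·b = -4.5
  (-170)·a + (-105)·b = -3.4
Eliminate b (×(-105) and ×(-145), subtract): -7850·a = -20.50 → a = ∂h/∂x = +0.002611
Back-substitute: b = ∂h/∂y = +0.02815.
Flow direction (−∇h) has components (-0.002611 E, -0.02815 N).
Azimuth = atan2(E, N) = atan2(-0.002611, -0.02815) = 185.3° ≈ 185°.

185°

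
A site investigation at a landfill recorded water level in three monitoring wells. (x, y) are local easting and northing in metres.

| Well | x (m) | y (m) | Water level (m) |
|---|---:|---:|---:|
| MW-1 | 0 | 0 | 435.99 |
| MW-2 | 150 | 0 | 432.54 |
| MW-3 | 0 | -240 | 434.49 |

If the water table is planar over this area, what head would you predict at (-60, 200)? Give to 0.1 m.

438.6 m

∂h/∂x = (432.54 − 435.99) / (150 − 0) = -0.02300
∂h/∂y = (434.49 − 435.99) / (-240 − 0) = +0.006250
h(-60, 200) = 435.99 + (-0.02300)·(-60) + (+0.006250)·(200) = 435.99 +1.380 +1.250 = 438.620 m.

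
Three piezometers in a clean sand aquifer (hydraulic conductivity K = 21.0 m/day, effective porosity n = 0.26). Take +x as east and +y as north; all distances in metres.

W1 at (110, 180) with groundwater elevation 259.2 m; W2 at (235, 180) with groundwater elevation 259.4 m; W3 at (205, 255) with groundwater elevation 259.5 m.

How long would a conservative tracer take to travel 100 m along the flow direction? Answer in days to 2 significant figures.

With h = a·x + b·y + c and W1 as origin, the differences give:
  125·a + 0·b = +0.2
  95·a + 75·b = +0.3
Eliminate b (×75 and ×0, subtract): 9375·a = 15.00 → a = ∂h/∂x = +0.001600
Back-substitute: b = ∂h/∂y = +0.001973.
|∇h| = √(0.001600² + 0.001973²) = 0.00254
Seepage velocity v = K·i/n = 21.0 × 0.00254 / 0.26 = 0.2052 m/day.
t = 100 / 0.2052 = 487.3 days.

490 days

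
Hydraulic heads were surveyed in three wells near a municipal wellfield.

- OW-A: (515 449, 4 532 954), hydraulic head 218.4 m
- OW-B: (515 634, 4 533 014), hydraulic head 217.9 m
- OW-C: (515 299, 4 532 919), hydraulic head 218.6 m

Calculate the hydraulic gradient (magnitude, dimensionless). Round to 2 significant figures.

0.015

With h = a·x + b·y + c and OW-A as origin, the differences give:
  185·a + 60·b = -0.5
  (-150)·a + (-35)·b = +0.2
Eliminate b (×(-35) and ×60, subtract): 2525·a = 5.50 → a = ∂h/∂x = +0.002178
Back-substitute: b = ∂h/∂y = -0.01505.
|∇h| = √(0.002178² + -0.01505²) = 0.01521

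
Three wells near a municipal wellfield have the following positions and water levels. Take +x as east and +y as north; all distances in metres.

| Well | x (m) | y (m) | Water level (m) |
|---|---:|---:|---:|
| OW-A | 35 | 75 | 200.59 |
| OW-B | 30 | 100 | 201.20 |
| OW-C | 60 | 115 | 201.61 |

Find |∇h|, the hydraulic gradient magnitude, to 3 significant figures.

0.0247

Taking OW-A as reference: OW-B−OW-A = (-5, 25, +0.61); OW-C−OW-A = (25, 40, +1.02).
Determinant of the coordinate differences = (-5)·40 − 25·25 = -825.
∂h/∂x = [(+0.61)·40 − (+1.02)·25] / -825 = +0.001333
∂h/∂y = [(-5)·(+1.02) − 25·(+0.61)] / -825 = +0.02467
|∇h| = √(0.001333² + 0.02467²) = 0.02471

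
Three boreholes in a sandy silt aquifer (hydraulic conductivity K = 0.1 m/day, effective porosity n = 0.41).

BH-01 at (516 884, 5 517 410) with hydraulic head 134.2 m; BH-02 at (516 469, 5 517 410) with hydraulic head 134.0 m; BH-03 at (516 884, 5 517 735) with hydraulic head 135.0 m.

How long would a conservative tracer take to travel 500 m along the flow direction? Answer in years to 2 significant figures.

∂h/∂x = (134.0 − 134.2) / (516469 − 516884) = +0.0004819
∂h/∂y = (135.0 − 134.2) / (5517735 − 5517410) = +0.002462
|∇h| = √(0.0004819² + 0.002462²) = 0.002509
Seepage velocity v = K·i/n = 0.1 × 0.002509 / 0.41 = 0.000612 m/day.
t = 500 / 0.000612 = 8.17e+05 days = 2.24e+03 years.

2200 years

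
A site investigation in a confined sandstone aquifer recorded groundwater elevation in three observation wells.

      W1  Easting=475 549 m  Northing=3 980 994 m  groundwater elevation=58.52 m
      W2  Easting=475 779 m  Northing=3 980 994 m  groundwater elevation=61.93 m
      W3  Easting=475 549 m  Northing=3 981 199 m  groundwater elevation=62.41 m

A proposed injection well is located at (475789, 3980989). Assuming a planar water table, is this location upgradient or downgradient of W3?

∂h/∂x = (61.93 − 58.52) / (475779 − 475549) = +0.01483
∂h/∂y = (62.41 − 58.52) / (3981199 − 3980994) = +0.01898
Head at (475789, 3980989) = 58.52 + (+0.01483)·(240) + (+0.01898)·(-5) = 61.98 m.
That is lower than the 62.41 m at W3, so the point is downgradient.

downgradient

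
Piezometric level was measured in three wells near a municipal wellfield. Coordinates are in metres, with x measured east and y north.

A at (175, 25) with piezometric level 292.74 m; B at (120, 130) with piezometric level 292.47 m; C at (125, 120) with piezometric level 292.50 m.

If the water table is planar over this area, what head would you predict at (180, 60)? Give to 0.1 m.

Taking A as reference: B−A = (-55, 105, -0.27); C−A = (-50, 95, -0.24).
Determinant of the coordinate differences = (-55)·95 − (-50)·105 = 25.
∂h/∂x = [(-0.27)·95 − (-0.24)·105] / 25 = -0.01800
∂h/∂y = [(-55)·(-0.24) − (-50)·(-0.27)] / 25 = -0.01200
h(180, 60) = 292.74 + (-0.01800)·(5) + (-0.01200)·(35) = 292.74 -0.090 -0.420 = 292.230 m.

292.2 m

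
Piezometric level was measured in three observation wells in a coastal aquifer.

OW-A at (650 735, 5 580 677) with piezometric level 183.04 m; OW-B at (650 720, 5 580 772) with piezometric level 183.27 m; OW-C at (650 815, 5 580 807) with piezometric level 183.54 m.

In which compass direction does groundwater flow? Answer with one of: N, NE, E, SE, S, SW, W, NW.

SW

Taking OW-A as reference: OW-B−OW-A = (-15, 95, +0.23); OW-C−OW-A = (80, 130, +0.50).
Solve a·Δx + b·Δy = Δh: det = (-15)·130 − 80·95 = -9550.
∂h/∂x = [(+0.23)·130 − (+0.50)·95] / -9550 = +0.001843
∂h/∂y = [(-15)·(+0.50) − 80·(+0.23)] / -9550 = +0.002712
Flow = −∇h = (-0.001843 east, -0.002712 north), which points southwest.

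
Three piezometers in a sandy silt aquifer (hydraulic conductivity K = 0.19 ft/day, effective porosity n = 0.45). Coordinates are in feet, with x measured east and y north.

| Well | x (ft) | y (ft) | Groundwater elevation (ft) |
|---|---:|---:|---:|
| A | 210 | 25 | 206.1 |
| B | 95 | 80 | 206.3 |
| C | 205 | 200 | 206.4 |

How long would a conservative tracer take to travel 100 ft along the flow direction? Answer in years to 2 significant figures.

340 years

Taking A as reference: B−A = (-115, 55, +0.2); C−A = (-5, 175, +0.3).
Determinant of the coordinate differences = (-115)·175 − (-5)·55 = -19850.
∂h/∂x = [(+0.2)·175 − (+0.3)·55] / -19850 = -0.0009320
∂h/∂y = [(-115)·(+0.3) − (-5)·(+0.2)] / -19850 = +0.001688
|∇h| = √(-0.0009320² + 0.001688²) = 0.001928
Seepage velocity v = K·i/n = 0.19 × 0.001928 / 0.45 = 0.000814 ft/day.
t = 100 / 0.000814 = 1.229e+05 days = 336 years.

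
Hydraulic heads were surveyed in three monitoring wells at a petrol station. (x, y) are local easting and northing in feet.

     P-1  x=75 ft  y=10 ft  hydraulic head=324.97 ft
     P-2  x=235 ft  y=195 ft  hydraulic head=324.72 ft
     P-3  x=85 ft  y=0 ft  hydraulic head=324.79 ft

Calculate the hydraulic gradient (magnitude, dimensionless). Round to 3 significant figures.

Three-point gradient (reference P-1): Δ to P-2 = (160, 185, -0.25), Δ to P-3 = (10, -10, -0.18).
∂h/∂x = -0.01038, ∂h/∂y = +0.007623 (det = -3450).
|∇h| = √(-0.01038² + 0.007623²) = 0.01288

0.0129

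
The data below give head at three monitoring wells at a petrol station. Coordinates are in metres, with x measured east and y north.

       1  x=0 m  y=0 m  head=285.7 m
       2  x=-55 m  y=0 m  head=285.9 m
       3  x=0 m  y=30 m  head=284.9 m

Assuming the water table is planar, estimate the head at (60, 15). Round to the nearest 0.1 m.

∂h/∂x = (285.9 − 285.7) / (-55 − 0) = -0.003636
∂h/∂y = (284.9 − 285.7) / (30 − 0) = -0.02667
h(60, 15) = 285.7 + (-0.003636)·(60) + (-0.02667)·(15) = 285.7 -0.218 -0.400 = 285.082 m.

285.1 m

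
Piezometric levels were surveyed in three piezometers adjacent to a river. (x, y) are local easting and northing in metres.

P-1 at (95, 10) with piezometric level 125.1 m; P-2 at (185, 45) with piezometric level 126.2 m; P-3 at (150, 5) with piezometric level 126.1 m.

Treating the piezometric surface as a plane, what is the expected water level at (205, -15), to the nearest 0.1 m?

127.3 m

Three-point gradient (reference P-1): Δ to P-2 = (90, 35, +1.1), Δ to P-3 = (55, -5, +1.0).
∂h/∂x = +0.01705, ∂h/∂y = -0.01242 (det = -2375).
h(205, -15) = 125.1 + (+0.01705)·(110) + (-0.01242)·(-25) = 125.1 +1.876 +0.311 = 127.286 m.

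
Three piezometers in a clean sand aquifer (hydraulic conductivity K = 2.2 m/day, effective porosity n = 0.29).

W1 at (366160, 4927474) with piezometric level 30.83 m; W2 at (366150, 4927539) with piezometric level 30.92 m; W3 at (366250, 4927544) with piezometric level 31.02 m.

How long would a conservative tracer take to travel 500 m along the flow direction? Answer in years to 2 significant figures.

Differences from W1: to W2 (Δx, Δy, Δh) = (-10, 65, +0.09); to W3 = (90, 70, +0.19).
Determinant of the coordinate differences = (-10)·70 − 90·65 = -6550.
∂h/∂x = [(+0.09)·70 − (+0.19)·65] / -6550 = +0.0009237
∂h/∂y = [(-10)·(+0.19) − 90·(+0.09)] / -6550 = +0.001527
|∇h| = √(0.0009237² + 0.001527²) = 0.001785
Seepage velocity v = K·i/n = 2.2 × 0.001785 / 0.29 = 0.01354 m/day.
t = 500 / 0.01354 = 3.693e+04 days = 101 years.

100 years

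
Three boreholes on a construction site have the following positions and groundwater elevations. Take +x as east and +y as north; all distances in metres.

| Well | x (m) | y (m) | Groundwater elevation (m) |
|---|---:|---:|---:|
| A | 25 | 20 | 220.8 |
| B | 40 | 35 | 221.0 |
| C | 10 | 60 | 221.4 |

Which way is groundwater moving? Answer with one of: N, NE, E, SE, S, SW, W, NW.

S

Differences from A: to B (Δx, Δy, Δh) = (15, 15, +0.2); to C = (-15, 40, +0.6).
Determinant of the coordinate differences = 15·40 − (-15)·15 = 825.
∂h/∂x = [(+0.2)·40 − (+0.6)·15] / 825 = -0.001212
∂h/∂y = [15·(+0.6) − (-15)·(+0.2)] / 825 = +0.01455
Flow = −∇h = (+0.001212 east, -0.01455 north), which points south.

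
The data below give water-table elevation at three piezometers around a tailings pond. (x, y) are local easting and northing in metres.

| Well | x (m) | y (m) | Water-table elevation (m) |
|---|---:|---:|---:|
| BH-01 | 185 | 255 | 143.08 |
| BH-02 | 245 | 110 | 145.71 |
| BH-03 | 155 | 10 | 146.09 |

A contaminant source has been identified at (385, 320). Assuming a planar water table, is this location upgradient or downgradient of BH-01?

With h = a·x + b·y + c and BH-01 as origin, the differences give:
  60·a + (-145)·b = +2.63
  (-30)·a + (-245)·b = +3.01
Eliminate b (×(-245) and ×(-145), subtract): -19050·a = -207.900 → a = ∂h/∂x = +0.01091
Back-substitute: b = ∂h/∂y = -0.01362.
Head at (385, 320) = 143.08 + (+0.01091)·(200) + (-0.01362)·(65) = 144.38 m.
That is higher than the 143.08 m at BH-01, so the point is upgradient.

upgradient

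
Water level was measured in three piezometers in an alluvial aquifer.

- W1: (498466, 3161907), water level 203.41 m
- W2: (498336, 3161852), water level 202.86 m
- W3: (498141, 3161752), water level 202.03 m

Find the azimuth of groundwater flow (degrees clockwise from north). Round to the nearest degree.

Three-point gradient (reference W1): Δ to W2 = (-130, -55, -0.55), Δ to W3 = (-325, -155, -1.38).
∂h/∂x = +0.004110, ∂h/∂y = +0.0002857 (det = 2275).
Flow direction (−∇h) has components (-0.004110 E, -0.0002857 N).
Azimuth = atan2(E, N) = atan2(-0.004110, -0.0002857) = 266.0° ≈ 266°.

266°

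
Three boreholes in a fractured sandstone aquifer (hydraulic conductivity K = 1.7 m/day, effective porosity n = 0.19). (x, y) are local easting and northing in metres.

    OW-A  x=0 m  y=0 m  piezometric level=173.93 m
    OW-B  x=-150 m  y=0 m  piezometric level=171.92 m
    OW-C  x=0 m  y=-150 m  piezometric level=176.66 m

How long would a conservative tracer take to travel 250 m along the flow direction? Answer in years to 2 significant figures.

3.4 years

∂h/∂x = (171.92 − 173.93) / (-150 − 0) = +0.01340
∂h/∂y = (176.66 − 173.93) / (-150 − 0) = -0.01820
|∇h| = √(0.01340² + -0.01820²) = 0.0226
Seepage velocity v = K·i/n = 1.7 × 0.0226 / 0.19 = 0.2022 m/day.
t = 250 / 0.2022 = 1236 days = 3.38 years.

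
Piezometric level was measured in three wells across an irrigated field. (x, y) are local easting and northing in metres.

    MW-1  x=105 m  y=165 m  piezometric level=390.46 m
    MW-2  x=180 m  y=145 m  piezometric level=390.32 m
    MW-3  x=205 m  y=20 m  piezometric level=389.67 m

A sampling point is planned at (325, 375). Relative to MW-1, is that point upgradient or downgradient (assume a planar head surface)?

Three-point gradient (reference MW-1): Δ to MW-2 = (75, -20, -0.14), Δ to MW-3 = (100, -145, -0.79).
∂h/∂x = -0.0005070, ∂h/∂y = +0.005099 (det = -8875).
Head at (325, 375) = 390.46 + (-0.0005070)·(220) + (+0.005099)·(210) = 391.42 m.
That is higher than the 390.46 m at MW-1, so the point is upgradient.

upgradient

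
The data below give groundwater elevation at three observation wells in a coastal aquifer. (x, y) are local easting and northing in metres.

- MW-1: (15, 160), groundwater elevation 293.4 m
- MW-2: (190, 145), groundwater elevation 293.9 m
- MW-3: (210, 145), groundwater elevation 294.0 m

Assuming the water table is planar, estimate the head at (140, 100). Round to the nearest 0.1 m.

Three-point gradient (reference MW-1): Δ to MW-2 = (175, -15, +0.5), Δ to MW-3 = (195, -15, +0.6).
∂h/∂x = +0.005000, ∂h/∂y = +0.02500 (det = 300).
h(140, 100) = 293.4 + (+0.005000)·(125) + (+0.02500)·(-60) = 293.4 +0.625 -1.500 = 292.525 m.

292.5 m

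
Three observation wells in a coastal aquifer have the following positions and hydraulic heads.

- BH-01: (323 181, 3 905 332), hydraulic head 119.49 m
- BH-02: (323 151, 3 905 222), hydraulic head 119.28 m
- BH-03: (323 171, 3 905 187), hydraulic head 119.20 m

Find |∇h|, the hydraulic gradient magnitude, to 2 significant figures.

Differences from BH-01: to BH-02 (Δx, Δy, Δh) = (-30, -110, -0.21); to BH-03 = (-10, -145, -0.29).
Determinant of the coordinate differences = (-30)·(-145) − (-10)·(-110) = 3250.
∂h/∂x = [(-0.21)·(-145) − (-0.29)·(-110)] / 3250 = -0.0004462
∂h/∂y = [(-30)·(-0.29) − (-10)·(-0.21)] / 3250 = +0.002031
|∇h| = √(-0.0004462² + 0.002031²) = 0.002079

0.0021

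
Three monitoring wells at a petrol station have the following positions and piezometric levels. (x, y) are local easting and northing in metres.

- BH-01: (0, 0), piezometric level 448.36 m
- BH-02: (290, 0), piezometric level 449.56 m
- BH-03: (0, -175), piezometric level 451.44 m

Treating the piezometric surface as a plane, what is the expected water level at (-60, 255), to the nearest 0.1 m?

∂h/∂x = (449.56 − 448.36) / (290 − 0) = +0.004138
∂h/∂y = (451.44 − 448.36) / (-175 − 0) = -0.01760
h(-60, 255) = 448.36 + (+0.004138)·(-60) + (-0.01760)·(255) = 448.36 -0.248 -4.488 = 443.624 m.

443.6 m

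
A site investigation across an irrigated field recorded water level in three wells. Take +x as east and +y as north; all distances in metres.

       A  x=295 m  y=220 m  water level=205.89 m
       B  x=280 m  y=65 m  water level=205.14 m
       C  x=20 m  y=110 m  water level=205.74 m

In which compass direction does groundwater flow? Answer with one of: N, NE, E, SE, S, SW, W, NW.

S

With h = a·x + b·y + c and A as origin, the differences give:
  (-15)·a + (-155)·b = -0.75
  (-275)·a + (-110)·b = -0.15
Eliminate b (×(-110) and ×(-155), subtract): -40975·a = 59.250 → a = ∂h/∂x = -0.001446
Back-substitute: b = ∂h/∂y = +0.004979.
Flow = −∇h = (+0.001446 east, -0.004979 north), which points south.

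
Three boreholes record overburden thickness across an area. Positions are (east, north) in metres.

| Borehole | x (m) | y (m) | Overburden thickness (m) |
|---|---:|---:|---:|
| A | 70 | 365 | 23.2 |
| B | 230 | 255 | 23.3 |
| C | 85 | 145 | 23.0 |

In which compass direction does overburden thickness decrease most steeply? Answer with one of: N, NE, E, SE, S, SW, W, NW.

With d = a·x + b·y + c and A as origin, the differences give:
  160·a + (-110)·b = +0.1
  15·a + (-220)·b = -0.2
Eliminate b (×(-220) and ×(-110), subtract): -33550·a = -44.00 → a = ∂d/∂x = +0.001311
Back-substitute: b = ∂d/∂y = +0.0009985.
Steepest decrease is along −∇f = (-0.001311 E, -0.0009985 N) → southwest.

SW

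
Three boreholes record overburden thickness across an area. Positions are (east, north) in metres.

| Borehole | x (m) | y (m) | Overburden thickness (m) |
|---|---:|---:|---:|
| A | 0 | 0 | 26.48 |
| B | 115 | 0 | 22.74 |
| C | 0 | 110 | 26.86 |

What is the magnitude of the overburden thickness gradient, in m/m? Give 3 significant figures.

∂d/∂x = (22.74 − 26.48) / (115 − 0) = -0.03252
∂d/∂y = (26.86 − 26.48) / (110 − 0) = +0.003455
|∇f| = √(-0.03252² + 0.003455²) = 0.0327 m/m

0.0327 m/m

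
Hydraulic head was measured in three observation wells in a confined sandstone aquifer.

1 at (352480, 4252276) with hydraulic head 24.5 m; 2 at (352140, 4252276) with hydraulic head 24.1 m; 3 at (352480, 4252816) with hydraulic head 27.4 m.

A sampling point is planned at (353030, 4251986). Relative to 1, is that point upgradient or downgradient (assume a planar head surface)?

downgradient

∂h/∂x = (24.1 − 24.5) / (352140 − 352480) = +0.001176
∂h/∂y = (27.4 − 24.5) / (4252816 − 4252276) = +0.005370
Head at (353030, 4251986) = 24.5 + (+0.001176)·(550) + (+0.005370)·(-290) = 23.59 m.
That is lower than the 24.5 m at 1, so the point is downgradient.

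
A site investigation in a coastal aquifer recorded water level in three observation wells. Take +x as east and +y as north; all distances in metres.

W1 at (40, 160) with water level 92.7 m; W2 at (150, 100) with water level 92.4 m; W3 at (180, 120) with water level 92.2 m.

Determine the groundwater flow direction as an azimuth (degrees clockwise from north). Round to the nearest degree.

054°

Differences from W1: to W2 (Δx, Δy, Δh) = (110, -60, -0.3); to W3 = (140, -40, -0.5).
Solve a·Δx + b·Δy = Δh: det = 110·(-40) − 140·(-60) = 4000.
∂h/∂x = [(-0.3)·(-40) − (-0.5)·(-60)] / 4000 = -0.004500
∂h/∂y = [110·(-0.5) − 140·(-0.3)] / 4000 = -0.003250
Flow direction (−∇h) has components (+0.004500 E, +0.003250 N).
Azimuth = atan2(E, N) = atan2(+0.004500, +0.003250) = 54.2° ≈ 054°.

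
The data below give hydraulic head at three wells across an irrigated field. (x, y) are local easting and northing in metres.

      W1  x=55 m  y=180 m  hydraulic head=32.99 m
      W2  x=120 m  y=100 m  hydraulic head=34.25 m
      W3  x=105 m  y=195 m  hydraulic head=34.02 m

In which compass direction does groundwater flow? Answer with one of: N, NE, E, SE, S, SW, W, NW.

Differences from W1: to W2 (Δx, Δy, Δh) = (65, -80, +1.26); to W3 = (50, 15, +1.03).
Determinant of the coordinate differences = 65·15 − 50·(-80) = 4975.
∂h/∂x = [(+1.26)·15 − (+1.03)·(-80)] / 4975 = +0.02036
∂h/∂y = [65·(+1.03) − 50·(+1.26)] / 4975 = +0.0007940
Flow = −∇h = (-0.02036 east, -0.0007940 north), which points west.

W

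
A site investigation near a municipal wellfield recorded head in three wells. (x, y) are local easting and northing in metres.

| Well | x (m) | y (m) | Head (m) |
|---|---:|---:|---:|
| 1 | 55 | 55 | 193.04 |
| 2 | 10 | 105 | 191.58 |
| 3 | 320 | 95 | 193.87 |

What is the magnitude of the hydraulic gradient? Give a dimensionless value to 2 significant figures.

0.024

Three-point gradient (reference 1): Δ to 2 = (-45, 50, -1.46), Δ to 3 = (265, 40, +0.83).
∂h/∂x = +0.006638, ∂h/∂y = -0.02323 (det = -15050).
|∇h| = √(0.006638² + -0.02323²) = 0.02416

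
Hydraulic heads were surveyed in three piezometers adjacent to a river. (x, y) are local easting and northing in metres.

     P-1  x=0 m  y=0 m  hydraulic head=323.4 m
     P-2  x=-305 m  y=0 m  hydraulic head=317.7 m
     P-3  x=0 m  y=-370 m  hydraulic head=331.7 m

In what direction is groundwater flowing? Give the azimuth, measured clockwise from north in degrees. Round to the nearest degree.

∂h/∂x = (317.7 − 323.4) / (-305 − 0) = +0.01869
∂h/∂y = (331.7 − 323.4) / (-370 − 0) = -0.02243
Flow direction (−∇h) has components (-0.01869 E, +0.02243 N).
Azimuth = atan2(E, N) = atan2(-0.01869, +0.02243) = 320.2° ≈ 320°.

320°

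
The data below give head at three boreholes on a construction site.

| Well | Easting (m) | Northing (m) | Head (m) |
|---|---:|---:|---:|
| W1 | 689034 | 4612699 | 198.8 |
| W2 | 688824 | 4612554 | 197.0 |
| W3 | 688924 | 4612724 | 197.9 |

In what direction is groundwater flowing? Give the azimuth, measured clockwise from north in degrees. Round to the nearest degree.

Differences from W1: to W2 (Δx, Δy, Δh) = (-210, -145, -1.8); to W3 = (-110, 25, -0.9).
Solve a·Δx + b·Δy = Δh: det = (-210)·25 − (-110)·(-145) = -21200.
∂h/∂x = [(-1.8)·25 − (-0.9)·(-145)] / -21200 = +0.008278
∂h/∂y = [(-210)·(-0.9) − (-110)·(-1.8)] / -21200 = +0.0004245
Flow direction (−∇h) has components (-0.008278 E, -0.0004245 N).
Azimuth = atan2(E, N) = atan2(-0.008278, -0.0004245) = 267.1° ≈ 267°.

267°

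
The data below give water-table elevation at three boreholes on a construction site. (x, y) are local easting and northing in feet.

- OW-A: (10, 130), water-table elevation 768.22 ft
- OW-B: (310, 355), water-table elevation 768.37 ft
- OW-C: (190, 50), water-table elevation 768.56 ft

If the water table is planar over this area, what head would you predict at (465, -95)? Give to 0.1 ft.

With h = a·x + b·y + c and OW-A as origin, the differences give:
  300·a + 225·b = +0.15
  180·a + (-80)·b = +0.34
Eliminate b (×(-80) and ×225, subtract): -64500·a = -88.500 → a = ∂h/∂x = +0.001372
Back-substitute: b = ∂h/∂y = -0.001163.
h(465, -95) = 768.22 + (+0.001372)·(455) + (-0.001163)·(-225) = 768.22 +0.624 +0.262 = 769.106 ft.

769.1 ft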